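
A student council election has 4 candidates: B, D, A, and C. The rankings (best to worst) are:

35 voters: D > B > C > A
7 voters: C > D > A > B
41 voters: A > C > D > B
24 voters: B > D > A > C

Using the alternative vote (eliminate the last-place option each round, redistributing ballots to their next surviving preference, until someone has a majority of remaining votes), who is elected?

D

Round 1: B 24, D 35, A 41, C 7. Eliminate C.
Round 2: B 24, D 42, A 41. Eliminate B.
Round 3: D 66, A 41. D has a majority.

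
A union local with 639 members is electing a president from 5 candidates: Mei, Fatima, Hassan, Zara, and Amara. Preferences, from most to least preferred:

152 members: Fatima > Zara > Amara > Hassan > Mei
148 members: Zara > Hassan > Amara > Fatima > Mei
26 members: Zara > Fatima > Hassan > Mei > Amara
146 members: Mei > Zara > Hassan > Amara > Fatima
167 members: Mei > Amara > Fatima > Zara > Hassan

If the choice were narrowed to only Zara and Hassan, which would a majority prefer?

Voters preferring Zara to Hassan: 639; preferring Hassan to Zara: 0.
Zara wins the head-to-head.

Zara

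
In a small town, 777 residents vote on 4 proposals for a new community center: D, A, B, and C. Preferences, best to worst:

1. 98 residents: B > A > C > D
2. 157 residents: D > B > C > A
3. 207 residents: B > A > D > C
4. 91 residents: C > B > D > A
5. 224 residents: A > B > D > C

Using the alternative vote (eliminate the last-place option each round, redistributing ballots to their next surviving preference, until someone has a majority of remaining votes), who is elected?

Round 1: D 157, A 224, B 305, C 91. Eliminate C.
Round 2: D 157, A 224, B 396. B has a majority.

B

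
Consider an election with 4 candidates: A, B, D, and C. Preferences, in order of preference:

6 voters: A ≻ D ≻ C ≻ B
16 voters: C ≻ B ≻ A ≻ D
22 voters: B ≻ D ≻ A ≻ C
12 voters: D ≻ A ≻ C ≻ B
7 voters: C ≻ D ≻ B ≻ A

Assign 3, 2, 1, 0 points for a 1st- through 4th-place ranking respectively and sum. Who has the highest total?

A: 6·3 + 16·1 + 22·1 + 12·2 + 7·0 = 80
B: 6·0 + 16·2 + 22·3 + 12·0 + 7·1 = 105
D: 6·2 + 16·0 + 22·2 + 12·3 + 7·2 = 106
C: 6·1 + 16·3 + 22·0 + 12·1 + 7·3 = 87
D has the highest Borda score (106).

D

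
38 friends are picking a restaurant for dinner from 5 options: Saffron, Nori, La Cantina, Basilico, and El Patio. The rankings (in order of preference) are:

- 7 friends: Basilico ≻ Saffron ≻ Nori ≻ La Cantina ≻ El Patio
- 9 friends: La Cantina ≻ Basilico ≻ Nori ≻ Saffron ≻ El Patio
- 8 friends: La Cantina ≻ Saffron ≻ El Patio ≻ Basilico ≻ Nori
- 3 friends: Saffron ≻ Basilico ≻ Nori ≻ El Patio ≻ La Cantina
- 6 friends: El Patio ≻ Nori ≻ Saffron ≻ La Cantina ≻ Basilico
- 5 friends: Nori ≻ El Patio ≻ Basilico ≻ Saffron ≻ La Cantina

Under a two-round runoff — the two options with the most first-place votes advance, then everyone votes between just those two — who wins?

La Cantina

Round 1 first-place votes: Saffron 3, Nori 5, La Cantina 17, Basilico 7, El Patio 6.
La Cantina and Basilico advance.
Runoff: La Cantina is preferred to Basilico by 23 voters; Basilico by 15.
La Cantina wins the runoff.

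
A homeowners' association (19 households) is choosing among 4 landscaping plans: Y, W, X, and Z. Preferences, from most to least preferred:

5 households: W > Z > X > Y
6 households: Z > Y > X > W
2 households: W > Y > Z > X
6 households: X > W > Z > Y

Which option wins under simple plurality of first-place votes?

W

First-place votes: Y 0, W 7, X 6, Z 6.
W has the most first-place votes.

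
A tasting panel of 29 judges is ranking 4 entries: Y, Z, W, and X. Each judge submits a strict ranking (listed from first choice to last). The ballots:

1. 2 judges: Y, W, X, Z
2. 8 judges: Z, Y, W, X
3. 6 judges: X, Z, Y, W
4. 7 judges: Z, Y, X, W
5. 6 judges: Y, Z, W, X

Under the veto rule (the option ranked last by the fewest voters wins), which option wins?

Last-place votes: Y 0, Z 2, W 13, X 14.
Y is ranked last by the fewest voters, so Y wins.

Y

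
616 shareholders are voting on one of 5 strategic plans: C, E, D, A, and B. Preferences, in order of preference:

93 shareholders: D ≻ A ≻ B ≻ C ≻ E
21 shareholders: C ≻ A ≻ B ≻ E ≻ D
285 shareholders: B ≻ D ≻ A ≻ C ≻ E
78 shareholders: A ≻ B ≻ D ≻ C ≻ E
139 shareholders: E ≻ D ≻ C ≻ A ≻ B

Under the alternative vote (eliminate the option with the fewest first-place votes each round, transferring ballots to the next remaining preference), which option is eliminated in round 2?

D

Round 1: C 21, E 139, D 93, A 78, B 285. Eliminate C.
Round 2: E 139, D 93, A 99, B 285. Eliminate D.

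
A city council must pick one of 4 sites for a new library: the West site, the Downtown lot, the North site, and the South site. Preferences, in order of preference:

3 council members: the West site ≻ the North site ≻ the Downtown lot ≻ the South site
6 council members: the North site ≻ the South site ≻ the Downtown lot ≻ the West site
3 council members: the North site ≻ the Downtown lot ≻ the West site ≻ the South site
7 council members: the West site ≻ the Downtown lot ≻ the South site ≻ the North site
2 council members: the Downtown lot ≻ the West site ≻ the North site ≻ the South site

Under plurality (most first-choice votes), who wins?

First-place votes: the West site 10, the Downtown lot 2, the North site 9, the South site 0.
the West site has the most first-place votes.

the West site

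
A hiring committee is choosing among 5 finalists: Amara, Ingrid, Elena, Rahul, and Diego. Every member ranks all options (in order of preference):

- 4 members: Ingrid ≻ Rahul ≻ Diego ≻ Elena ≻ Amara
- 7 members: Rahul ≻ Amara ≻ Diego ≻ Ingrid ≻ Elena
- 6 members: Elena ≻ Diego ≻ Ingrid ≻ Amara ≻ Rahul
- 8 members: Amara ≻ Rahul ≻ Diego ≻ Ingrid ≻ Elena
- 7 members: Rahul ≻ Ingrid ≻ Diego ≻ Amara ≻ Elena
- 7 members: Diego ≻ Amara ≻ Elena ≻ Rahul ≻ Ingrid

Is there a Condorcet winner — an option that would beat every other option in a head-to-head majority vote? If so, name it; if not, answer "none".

none

Checking pairwise contests:
Diego beats Amara 24–15.
Amara beats Ingrid 22–17.
Amara beats Elena 29–10.
Amara beats Rahul 21–18.
Rahul beats Diego 26–13.
Every option loses at least one head-to-head, so there is no Condorcet winner.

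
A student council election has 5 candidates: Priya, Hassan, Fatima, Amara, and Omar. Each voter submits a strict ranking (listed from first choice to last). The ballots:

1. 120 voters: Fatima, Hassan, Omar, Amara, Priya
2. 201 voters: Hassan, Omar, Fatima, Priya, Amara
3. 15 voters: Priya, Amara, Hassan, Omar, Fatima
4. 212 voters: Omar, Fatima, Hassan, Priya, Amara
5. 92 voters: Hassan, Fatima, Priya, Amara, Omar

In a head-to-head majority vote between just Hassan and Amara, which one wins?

Voters preferring Hassan to Amara: 625; preferring Amara to Hassan: 15.
Hassan wins the head-to-head.

Hassan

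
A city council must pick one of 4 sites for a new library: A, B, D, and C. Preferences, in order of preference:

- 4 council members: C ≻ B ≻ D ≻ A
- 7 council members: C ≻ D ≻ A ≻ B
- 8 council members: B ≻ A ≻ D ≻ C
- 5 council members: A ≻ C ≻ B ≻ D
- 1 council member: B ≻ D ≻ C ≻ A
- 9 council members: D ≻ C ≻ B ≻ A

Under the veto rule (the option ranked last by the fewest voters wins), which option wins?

D

Last-place votes: A 14, B 7, D 5, C 8.
D is ranked last by the fewest voters, so D wins.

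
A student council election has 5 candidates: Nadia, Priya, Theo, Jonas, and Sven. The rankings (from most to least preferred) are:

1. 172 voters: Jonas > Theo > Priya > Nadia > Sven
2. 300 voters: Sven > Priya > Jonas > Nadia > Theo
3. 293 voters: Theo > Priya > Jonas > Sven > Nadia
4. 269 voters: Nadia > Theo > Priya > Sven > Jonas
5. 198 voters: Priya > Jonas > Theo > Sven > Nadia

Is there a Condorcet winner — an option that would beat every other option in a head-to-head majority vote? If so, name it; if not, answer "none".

Checking pairwise contests:
Priya beats Nadia 963–269.
Theo beats Priya 734–498.
Jonas beats Theo 670–562.
Priya beats Jonas 1060–172.
Priya beats Sven 932–300.
Every option loses at least one head-to-head, so there is no Condorcet winner.

none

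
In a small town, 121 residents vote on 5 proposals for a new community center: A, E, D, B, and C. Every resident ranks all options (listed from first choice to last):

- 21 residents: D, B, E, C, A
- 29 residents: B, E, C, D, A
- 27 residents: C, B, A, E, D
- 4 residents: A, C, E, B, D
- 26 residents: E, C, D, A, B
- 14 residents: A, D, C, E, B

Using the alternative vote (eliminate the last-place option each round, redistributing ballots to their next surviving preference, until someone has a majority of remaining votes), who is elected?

C

Round 1: A 18, E 26, D 21, B 29, C 27. Eliminate A.
Round 2: E 26, D 35, B 29, C 31. Eliminate E.
Round 3: D 35, B 29, C 57. Eliminate B.
Round 4: D 35, C 86. C has a majority.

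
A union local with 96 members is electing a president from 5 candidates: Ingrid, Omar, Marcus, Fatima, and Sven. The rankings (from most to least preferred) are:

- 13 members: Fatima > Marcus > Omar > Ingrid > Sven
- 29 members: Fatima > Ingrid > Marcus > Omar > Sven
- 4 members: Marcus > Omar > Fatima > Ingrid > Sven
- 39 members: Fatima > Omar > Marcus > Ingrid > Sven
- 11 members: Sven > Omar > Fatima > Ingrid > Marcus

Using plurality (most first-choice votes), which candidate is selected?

First-place votes: Ingrid 0, Omar 0, Marcus 4, Fatima 81, Sven 11.
Fatima has the most first-place votes.

Fatima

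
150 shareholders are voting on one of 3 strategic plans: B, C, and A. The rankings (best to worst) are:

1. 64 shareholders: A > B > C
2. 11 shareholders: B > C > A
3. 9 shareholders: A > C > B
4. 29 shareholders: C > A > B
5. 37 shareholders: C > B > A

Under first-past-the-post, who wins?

First-place votes: B 11, C 66, A 73.
A has the most first-place votes.

A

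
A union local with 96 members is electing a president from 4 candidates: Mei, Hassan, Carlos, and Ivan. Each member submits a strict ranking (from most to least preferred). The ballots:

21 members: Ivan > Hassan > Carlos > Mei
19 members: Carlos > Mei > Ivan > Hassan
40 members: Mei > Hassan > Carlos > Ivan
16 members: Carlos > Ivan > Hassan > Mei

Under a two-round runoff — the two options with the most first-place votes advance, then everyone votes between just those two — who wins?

Carlos

Round 1 first-place votes: Mei 40, Hassan 0, Carlos 35, Ivan 21.
Mei and Carlos advance.
Runoff: Mei is preferred to Carlos by 40 voters; Carlos by 56.
Carlos wins the runoff.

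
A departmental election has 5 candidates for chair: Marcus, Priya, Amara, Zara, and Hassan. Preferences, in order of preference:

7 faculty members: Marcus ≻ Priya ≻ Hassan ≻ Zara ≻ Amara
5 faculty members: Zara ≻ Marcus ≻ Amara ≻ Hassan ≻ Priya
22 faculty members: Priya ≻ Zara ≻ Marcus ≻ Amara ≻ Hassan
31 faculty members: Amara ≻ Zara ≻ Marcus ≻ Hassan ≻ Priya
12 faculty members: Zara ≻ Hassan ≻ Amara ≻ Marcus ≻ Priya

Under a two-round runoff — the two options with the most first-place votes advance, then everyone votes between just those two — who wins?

Amara

Round 1 first-place votes: Marcus 7, Priya 22, Amara 31, Zara 17, Hassan 0.
Amara and Priya advance.
Runoff: Amara is preferred to Priya by 48 voters; Priya by 29.
Amara wins the runoff.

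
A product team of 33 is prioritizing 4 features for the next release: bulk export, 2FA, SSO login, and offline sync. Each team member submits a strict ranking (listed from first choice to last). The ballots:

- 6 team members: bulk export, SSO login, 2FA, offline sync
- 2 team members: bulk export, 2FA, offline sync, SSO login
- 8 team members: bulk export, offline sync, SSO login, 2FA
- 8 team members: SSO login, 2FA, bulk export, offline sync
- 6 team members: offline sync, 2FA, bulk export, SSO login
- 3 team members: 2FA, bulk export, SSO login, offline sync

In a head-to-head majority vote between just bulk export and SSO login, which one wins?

Voters preferring bulk export to SSO login: 25; preferring SSO login to bulk export: 8.
bulk export wins the head-to-head.

bulk export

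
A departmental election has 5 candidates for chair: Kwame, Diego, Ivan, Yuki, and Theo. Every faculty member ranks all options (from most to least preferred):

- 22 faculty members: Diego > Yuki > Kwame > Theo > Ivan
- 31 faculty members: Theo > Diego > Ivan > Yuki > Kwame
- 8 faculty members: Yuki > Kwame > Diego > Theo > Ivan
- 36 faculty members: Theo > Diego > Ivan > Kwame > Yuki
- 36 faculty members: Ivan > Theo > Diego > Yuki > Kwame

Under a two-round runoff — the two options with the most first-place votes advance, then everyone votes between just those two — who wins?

Round 1 first-place votes: Kwame 0, Diego 22, Ivan 36, Yuki 8, Theo 67.
Theo and Ivan advance.
Runoff: Theo is preferred to Ivan by 97 voters; Ivan by 36.
Theo wins the runoff.

Theo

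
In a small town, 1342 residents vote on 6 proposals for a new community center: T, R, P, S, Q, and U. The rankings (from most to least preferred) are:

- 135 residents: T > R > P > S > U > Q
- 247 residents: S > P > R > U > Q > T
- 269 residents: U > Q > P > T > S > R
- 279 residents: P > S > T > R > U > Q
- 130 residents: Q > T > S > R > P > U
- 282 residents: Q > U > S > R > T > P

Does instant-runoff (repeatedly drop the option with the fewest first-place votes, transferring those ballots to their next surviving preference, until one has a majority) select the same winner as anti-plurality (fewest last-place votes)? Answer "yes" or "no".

Instant-runoff — R1 T 135, R 0, P 279, S 247, Q 412, U 269 (R out); R2 T 135, P 279, S 247, Q 412, U 269 (T out); R3 P 414, S 247, Q 412, U 269 (S out); R4 P 661, Q 412, U 269 (U out); R5 P 661, Q 681 (Q winner). Winner: Q.
Anti-plurality — last-place votes: T 247, R 269, P 282, S 0, Q 414, U 130. Winner: S.
The two methods disagree.

no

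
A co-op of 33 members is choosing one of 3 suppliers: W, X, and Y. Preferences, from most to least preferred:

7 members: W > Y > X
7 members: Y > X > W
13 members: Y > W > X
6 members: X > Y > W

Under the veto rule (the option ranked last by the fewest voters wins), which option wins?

Last-place votes: W 13, X 20, Y 0.
Y is ranked last by the fewest voters, so Y wins.

Y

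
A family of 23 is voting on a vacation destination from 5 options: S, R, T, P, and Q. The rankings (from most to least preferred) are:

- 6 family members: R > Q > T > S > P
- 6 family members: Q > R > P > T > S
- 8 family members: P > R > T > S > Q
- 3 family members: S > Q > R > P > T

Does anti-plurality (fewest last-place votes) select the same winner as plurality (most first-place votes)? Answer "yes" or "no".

no

Anti-plurality — last-place votes: S 6, R 0, T 3, P 6, Q 8. Winner: R.
Plurality — first-place votes: S 3, R 6, T 0, P 8, Q 6. Winner: P.
The two methods disagree.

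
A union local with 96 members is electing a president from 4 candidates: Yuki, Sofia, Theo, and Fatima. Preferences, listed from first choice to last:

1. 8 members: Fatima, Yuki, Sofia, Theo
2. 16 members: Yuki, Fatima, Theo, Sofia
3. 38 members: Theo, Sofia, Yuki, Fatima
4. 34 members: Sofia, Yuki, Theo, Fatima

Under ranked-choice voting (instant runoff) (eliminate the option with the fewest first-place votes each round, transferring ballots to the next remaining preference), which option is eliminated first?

Fatima

Round 1: Yuki 16, Sofia 34, Theo 38, Fatima 8. Eliminate Fatima.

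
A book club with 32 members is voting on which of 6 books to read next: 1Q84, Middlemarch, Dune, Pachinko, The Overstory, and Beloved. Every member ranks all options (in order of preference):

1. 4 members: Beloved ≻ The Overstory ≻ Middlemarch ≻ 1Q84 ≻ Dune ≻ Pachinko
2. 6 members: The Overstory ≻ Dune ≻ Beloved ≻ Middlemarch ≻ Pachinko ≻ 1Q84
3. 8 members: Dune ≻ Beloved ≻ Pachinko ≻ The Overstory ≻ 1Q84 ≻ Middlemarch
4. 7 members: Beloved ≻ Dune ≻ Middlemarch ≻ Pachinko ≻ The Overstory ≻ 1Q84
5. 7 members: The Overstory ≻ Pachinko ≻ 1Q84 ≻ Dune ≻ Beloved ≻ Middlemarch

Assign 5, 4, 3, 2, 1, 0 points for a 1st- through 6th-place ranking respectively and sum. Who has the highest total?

Beloved

1Q84: 4·2 + 6·0 + 8·1 + 7·0 + 7·3 = 37
Middlemarch: 4·3 + 6·2 + 8·0 + 7·3 + 7·0 = 45
Dune: 4·1 + 6·4 + 8·5 + 7·4 + 7·2 = 110
Pachinko: 4·0 + 6·1 + 8·3 + 7·2 + 7·4 = 72
The Overstory: 4·4 + 6·5 + 8·2 + 7·1 + 7·5 = 104
Beloved: 4·5 + 6·3 + 8·4 + 7·5 + 7·1 = 112
Beloved has the highest Borda score (112).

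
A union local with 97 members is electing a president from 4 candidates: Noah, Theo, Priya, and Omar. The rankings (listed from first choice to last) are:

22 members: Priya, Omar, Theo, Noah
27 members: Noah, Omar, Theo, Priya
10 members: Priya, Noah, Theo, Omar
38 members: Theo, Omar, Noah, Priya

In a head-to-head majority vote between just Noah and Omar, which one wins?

Voters preferring Noah to Omar: 37; preferring Omar to Noah: 60.
Omar wins the head-to-head.

Omar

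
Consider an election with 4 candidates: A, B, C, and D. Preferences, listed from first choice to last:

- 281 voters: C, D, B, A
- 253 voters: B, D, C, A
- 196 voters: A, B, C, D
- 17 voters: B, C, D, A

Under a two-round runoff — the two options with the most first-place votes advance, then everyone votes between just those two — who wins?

Round 1 first-place votes: A 196, B 270, C 281, D 0.
C and B advance.
Runoff: C is preferred to B by 281 voters; B by 466.
B wins the runoff.

B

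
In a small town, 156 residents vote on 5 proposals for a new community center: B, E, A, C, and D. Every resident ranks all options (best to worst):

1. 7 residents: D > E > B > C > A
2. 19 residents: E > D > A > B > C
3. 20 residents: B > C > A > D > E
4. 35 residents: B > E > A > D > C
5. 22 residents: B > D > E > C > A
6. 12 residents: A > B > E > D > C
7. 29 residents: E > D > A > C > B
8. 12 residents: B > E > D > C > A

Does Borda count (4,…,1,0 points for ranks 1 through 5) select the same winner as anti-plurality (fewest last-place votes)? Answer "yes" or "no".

no

Borda — scores: B 425, E 422, A 254, C 130, D 329. Winner: B.
Anti-plurality — last-place votes: B 29, E 20, A 41, C 66, D 0. Winner: D.
The two methods disagree.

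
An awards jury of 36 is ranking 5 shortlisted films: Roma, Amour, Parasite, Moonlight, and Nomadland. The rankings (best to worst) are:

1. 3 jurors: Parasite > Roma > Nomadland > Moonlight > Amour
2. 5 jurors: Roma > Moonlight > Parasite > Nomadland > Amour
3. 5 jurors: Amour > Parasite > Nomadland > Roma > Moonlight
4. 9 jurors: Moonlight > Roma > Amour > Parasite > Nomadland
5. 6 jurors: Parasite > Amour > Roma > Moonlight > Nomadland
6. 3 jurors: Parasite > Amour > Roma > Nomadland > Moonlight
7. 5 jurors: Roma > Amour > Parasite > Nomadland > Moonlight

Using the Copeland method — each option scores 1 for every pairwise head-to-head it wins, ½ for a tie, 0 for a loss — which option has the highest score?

Roma: beats Amour, Parasite, Moonlight, and Nomadland → score 4.
Amour: beats Parasite, Moonlight, and Nomadland; loses to Roma → score 3.
Parasite: beats Moonlight and Nomadland; loses to Roma and Amour → score 2.
Moonlight: beats Nomadland; loses to Roma, Amour, and Parasite → score 1.
Nomadland: loses to Roma, Amour, Parasite, and Moonlight → score 0.
Roma has the best pairwise record.

Roma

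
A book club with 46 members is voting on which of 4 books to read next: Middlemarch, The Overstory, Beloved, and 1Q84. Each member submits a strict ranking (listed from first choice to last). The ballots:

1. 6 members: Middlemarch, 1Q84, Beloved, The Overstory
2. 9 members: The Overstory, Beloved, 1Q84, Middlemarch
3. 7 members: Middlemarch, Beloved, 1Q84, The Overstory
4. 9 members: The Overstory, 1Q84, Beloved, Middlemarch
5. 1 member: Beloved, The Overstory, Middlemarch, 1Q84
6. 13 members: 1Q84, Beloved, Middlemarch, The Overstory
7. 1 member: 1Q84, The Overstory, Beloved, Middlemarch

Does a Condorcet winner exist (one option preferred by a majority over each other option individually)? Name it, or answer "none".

1Q84

1Q84 vs Middlemarch: 32–14 for 1Q84.
1Q84 vs The Overstory: 27–19 for 1Q84.
1Q84 vs Beloved: 29–17 for 1Q84.
1Q84 beats every other option head-to-head.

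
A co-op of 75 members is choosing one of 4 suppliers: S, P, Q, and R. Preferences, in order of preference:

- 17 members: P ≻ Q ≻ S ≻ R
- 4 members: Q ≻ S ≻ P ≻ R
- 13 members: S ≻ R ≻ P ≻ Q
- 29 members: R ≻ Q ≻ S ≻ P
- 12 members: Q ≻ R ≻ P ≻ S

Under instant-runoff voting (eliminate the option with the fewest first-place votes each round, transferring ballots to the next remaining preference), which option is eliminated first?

S

Round 1: S 13, P 17, Q 16, R 29. Eliminate S.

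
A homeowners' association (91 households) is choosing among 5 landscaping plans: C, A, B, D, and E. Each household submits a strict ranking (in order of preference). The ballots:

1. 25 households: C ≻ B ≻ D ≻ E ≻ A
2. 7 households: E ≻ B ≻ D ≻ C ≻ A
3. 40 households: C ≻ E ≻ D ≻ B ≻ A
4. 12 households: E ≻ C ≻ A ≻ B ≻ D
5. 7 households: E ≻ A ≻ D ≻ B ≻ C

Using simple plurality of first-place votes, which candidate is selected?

C

First-place votes: C 65, A 0, B 0, D 0, E 26.
C has the most first-place votes.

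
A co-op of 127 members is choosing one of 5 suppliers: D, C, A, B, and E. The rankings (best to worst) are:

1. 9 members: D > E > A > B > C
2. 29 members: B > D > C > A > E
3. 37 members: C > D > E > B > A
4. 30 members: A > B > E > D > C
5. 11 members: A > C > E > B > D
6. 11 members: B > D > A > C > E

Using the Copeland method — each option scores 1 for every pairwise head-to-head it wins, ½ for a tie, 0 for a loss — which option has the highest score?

B

D: beats C, A, and E; loses to B → score 3.
C: beats A and E; loses to D and B → score 2.
A: beats E; loses to D, C, and B → score 1.
B: beats D, C, A, and E → score 4.
E: loses to D, C, A, and B → score 0.
B has the best pairwise record.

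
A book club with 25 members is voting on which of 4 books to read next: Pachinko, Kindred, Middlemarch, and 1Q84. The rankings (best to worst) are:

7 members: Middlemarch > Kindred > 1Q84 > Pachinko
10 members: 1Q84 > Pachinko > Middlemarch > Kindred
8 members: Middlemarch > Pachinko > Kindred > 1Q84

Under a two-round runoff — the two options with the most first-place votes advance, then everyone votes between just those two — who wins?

Middlemarch

Round 1 first-place votes: Pachinko 0, Kindred 0, Middlemarch 15, 1Q84 10.
Middlemarch and 1Q84 advance.
Runoff: Middlemarch is preferred to 1Q84 by 15 voters; 1Q84 by 10.
Middlemarch wins the runoff.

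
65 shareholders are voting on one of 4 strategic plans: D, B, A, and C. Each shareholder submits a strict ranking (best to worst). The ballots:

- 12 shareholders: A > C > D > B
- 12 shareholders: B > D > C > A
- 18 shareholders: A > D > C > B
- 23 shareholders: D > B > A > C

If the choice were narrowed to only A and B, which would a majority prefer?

B

Voters preferring A to B: 30; preferring B to A: 35.
B wins the head-to-head.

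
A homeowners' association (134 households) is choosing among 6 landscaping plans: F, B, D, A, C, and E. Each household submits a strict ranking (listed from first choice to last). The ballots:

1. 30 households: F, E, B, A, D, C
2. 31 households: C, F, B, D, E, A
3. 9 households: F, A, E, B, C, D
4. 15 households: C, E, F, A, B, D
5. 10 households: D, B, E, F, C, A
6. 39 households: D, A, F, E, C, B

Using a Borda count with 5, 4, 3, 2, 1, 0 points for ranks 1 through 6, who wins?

F: 30·5 + 31·4 + 9·5 + 15·3 + 10·2 + 39·3 = 501
B: 30·3 + 31·3 + 9·2 + 15·1 + 10·4 + 39·0 = 256
D: 30·1 + 31·2 + 9·0 + 15·0 + 10·5 + 39·5 = 337
A: 30·2 + 31·0 + 9·4 + 15·2 + 10·0 + 39·4 = 282
C: 30·0 + 31·5 + 9·1 + 15·5 + 10·1 + 39·1 = 288
E: 30·4 + 31·1 + 9·3 + 15·4 + 10·3 + 39·2 = 346
F has the highest Borda score (501).

F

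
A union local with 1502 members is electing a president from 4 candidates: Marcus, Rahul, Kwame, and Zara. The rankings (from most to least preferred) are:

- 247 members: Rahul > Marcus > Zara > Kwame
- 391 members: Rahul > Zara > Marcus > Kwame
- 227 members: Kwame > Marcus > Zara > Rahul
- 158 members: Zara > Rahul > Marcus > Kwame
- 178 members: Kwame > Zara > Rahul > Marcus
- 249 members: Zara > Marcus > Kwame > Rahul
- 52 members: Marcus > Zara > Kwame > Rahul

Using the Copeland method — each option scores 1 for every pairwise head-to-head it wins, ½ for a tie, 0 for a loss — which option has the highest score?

Marcus: beats Kwame; loses to Rahul and Zara → score 1.
Rahul: beats Marcus and Kwame; loses to Zara → score 2.
Kwame: loses to Marcus, Rahul, and Zara → score 0.
Zara: beats Marcus, Rahul, and Kwame → score 3.
Zara has the best pairwise record.

Zara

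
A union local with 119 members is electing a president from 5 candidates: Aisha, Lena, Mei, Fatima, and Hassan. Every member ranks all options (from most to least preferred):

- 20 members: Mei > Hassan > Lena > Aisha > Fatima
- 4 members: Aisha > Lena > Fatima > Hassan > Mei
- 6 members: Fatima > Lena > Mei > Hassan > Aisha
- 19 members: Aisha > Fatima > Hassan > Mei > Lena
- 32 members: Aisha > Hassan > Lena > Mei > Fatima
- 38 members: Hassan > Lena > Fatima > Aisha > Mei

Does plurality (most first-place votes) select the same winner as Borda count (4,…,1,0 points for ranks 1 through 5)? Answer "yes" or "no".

Plurality — first-place votes: Aisha 55, Lena 0, Mei 20, Fatima 6, Hassan 38. Winner: Aisha.
Borda — scores: Aisha 278, Lena 248, Mei 143, Fatima 165, Hassan 356. Winner: Hassan.
The two methods disagree.

no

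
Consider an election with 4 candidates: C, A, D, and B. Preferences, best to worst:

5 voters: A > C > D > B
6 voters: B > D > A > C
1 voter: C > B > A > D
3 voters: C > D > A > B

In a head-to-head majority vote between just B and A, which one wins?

Voters preferring B to A: 7; preferring A to B: 8.
A wins the head-to-head.

A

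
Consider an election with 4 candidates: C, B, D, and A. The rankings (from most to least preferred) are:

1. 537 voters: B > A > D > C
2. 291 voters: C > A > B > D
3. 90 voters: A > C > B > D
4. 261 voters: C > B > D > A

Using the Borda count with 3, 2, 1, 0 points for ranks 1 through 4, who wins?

B

C: 537·0 + 291·3 + 90·2 + 261·3 = 1836
B: 537·3 + 291·1 + 90·1 + 261·2 = 2514
D: 537·1 + 291·0 + 90·0 + 261·1 = 798
A: 537·2 + 291·2 + 90·3 + 261·0 = 1926
B has the highest Borda score (2514).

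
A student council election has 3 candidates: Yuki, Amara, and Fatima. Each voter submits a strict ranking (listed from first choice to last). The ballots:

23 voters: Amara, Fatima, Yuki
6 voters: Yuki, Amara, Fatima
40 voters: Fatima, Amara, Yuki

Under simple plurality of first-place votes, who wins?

First-place votes: Yuki 6, Amara 23, Fatima 40.
Fatima has the most first-place votes.

Fatima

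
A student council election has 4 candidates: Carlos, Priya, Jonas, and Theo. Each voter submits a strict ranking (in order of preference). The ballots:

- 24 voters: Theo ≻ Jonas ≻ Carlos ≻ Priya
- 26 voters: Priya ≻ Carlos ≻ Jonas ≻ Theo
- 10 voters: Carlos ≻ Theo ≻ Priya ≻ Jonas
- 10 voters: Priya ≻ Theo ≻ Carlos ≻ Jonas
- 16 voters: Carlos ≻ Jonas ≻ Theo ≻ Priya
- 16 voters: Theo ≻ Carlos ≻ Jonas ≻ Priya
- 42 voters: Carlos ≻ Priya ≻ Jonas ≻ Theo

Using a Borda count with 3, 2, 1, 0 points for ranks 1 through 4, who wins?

Carlos: 24·1 + 26·2 + 10·3 + 10·1 + 16·3 + 16·2 + 42·3 = 322
Priya: 24·0 + 26·3 + 10·1 + 10·3 + 16·0 + 16·0 + 42·2 = 202
Jonas: 24·2 + 26·1 + 10·0 + 10·0 + 16·2 + 16·1 + 42·1 = 164
Theo: 24·3 + 26·0 + 10·2 + 10·2 + 16·1 + 16·3 + 42·0 = 176
Carlos has the highest Borda score (322).

Carlos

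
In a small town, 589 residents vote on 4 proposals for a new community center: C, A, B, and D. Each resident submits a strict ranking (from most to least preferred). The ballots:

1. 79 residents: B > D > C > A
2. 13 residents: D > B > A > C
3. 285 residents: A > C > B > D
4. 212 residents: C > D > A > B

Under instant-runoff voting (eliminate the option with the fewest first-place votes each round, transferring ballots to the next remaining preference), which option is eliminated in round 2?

B

Round 1: C 212, A 285, B 79, D 13. Eliminate D.
Round 2: C 212, A 285, B 92. Eliminate B.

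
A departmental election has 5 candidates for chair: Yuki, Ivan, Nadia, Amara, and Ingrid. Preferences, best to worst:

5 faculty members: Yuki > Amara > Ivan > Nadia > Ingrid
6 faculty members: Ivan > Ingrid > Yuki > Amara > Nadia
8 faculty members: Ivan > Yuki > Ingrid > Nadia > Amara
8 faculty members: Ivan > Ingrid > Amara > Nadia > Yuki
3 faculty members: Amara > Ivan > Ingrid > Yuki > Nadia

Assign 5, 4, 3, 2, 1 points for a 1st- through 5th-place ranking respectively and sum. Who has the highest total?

Ivan

Yuki: 5·5 + 6·3 + 8·4 + 8·1 + 3·2 = 89
Ivan: 5·3 + 6·5 + 8·5 + 8·5 + 3·4 = 137
Nadia: 5·2 + 6·1 + 8·2 + 8·2 + 3·1 = 51
Amara: 5·4 + 6·2 + 8·1 + 8·3 + 3·5 = 79
Ingrid: 5·1 + 6·4 + 8·3 + 8·4 + 3·3 = 94
Ivan has the highest Borda score (137).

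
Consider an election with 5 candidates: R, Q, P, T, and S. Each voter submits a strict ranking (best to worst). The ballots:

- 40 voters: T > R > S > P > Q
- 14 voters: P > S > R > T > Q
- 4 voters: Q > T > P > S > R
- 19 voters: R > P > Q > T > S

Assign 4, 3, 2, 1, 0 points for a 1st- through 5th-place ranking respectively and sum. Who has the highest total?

R: 40·3 + 14·2 + 4·0 + 19·4 = 224
Q: 40·0 + 14·0 + 4·4 + 19·2 = 54
P: 40·1 + 14·4 + 4·2 + 19·3 = 161
T: 40·4 + 14·1 + 4·3 + 19·1 = 205
S: 40·2 + 14·3 + 4·1 + 19·0 = 126
R has the highest Borda score (224).

R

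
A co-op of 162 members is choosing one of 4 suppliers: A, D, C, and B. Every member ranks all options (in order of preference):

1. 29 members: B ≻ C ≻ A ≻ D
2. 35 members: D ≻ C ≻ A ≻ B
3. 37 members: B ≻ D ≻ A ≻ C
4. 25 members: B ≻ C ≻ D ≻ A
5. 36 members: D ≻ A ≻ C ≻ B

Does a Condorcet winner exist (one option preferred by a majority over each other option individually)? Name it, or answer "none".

B vs A: 91–71 for B.
B vs D: 91–71 for B.
B vs C: 91–71 for B.
B beats every other option head-to-head.

B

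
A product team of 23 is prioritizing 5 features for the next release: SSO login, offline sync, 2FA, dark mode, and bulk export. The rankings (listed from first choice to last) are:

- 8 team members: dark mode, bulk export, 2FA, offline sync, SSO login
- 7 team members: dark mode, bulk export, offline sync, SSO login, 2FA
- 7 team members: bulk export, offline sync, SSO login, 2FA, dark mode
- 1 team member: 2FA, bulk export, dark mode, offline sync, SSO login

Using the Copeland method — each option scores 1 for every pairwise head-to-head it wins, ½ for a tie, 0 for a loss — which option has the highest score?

SSO login: beats 2FA; loses to offline sync, dark mode, and bulk export → score 1.
offline sync: beats SSO login and 2FA; loses to dark mode and bulk export → score 2.
2FA: loses to SSO login, offline sync, dark mode, and bulk export → score 0.
dark mode: beats SSO login, offline sync, 2FA, and bulk export → score 4.
bulk export: beats SSO login, offline sync, and 2FA; loses to dark mode → score 3.
dark mode has the best pairwise record.

dark mode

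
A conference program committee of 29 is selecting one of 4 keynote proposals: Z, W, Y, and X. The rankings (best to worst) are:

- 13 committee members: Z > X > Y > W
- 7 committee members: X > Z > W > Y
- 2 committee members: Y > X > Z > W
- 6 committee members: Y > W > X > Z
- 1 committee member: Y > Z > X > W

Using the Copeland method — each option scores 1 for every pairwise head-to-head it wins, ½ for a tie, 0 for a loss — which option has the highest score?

Z: beats W and Y; loses to X → score 2.
W: loses to Z, Y, and X → score 0.
Y: beats W; loses to Z and X → score 1.
X: beats Z, W, and Y → score 3.
X has the best pairwise record.

X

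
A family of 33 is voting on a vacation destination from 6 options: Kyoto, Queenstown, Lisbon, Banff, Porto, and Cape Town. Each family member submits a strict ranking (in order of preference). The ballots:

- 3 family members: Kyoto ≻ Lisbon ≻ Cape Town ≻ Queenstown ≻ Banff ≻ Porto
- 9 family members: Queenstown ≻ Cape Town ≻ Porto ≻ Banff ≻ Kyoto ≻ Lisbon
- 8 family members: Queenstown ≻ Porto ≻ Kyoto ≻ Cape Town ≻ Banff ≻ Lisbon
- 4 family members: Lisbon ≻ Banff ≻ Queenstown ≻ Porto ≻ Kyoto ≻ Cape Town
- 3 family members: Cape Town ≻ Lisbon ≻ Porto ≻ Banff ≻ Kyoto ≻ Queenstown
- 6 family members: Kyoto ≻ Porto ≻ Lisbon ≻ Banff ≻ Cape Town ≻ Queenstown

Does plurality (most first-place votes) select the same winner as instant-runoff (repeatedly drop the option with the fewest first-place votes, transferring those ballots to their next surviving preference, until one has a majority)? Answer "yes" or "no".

yes

Plurality — first-place votes: Kyoto 9, Queenstown 17, Lisbon 4, Banff 0, Porto 0, Cape Town 3. Winner: Queenstown.
Instant-runoff — R1 Kyoto 9, Queenstown 17, Lisbon 4, Banff 0, Porto 0, Cape Town 3 (Queenstown winner). Winner: Queenstown.
The two methods agree.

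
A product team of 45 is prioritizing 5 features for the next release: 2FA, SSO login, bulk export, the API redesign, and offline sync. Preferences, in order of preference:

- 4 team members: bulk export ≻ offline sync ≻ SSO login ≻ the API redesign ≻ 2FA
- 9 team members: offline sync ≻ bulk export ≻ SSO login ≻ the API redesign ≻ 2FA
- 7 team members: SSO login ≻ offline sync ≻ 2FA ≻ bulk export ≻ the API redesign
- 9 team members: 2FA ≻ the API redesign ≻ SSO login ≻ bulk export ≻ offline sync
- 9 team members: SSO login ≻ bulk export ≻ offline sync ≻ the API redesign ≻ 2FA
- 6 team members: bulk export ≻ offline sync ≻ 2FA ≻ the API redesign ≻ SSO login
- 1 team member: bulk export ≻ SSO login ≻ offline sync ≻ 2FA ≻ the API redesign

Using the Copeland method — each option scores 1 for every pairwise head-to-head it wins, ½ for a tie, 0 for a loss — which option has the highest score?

2FA: beats the API redesign; loses to SSO login, bulk export, and offline sync → score 1.
SSO login: beats 2FA, bulk export, the API redesign, and offline sync → score 4.
bulk export: beats 2FA, the API redesign, and offline sync; loses to SSO login → score 3.
the API redesign: loses to 2FA, SSO login, bulk export, and offline sync → score 0.
offline sync: beats 2FA and the API redesign; loses to SSO login and bulk export → score 2.
SSO login has the best pairwise record.

SSO login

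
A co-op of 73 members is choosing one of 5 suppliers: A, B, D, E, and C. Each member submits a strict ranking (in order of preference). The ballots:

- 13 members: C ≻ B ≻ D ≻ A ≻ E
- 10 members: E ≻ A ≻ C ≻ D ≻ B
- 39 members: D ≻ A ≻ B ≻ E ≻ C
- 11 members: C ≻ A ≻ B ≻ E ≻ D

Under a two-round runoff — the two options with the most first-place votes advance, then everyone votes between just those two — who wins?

Round 1 first-place votes: A 0, B 0, D 39, E 10, C 24.
D and C advance.
Runoff: D is preferred to C by 39 voters; C by 34.
D wins the runoff.

D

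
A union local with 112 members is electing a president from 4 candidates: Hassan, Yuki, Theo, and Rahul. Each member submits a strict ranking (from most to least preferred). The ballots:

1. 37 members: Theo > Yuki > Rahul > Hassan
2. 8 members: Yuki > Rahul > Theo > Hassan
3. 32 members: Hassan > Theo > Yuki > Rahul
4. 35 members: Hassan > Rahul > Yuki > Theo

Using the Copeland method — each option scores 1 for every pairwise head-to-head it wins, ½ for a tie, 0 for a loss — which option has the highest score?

Hassan: beats Yuki, Theo, and Rahul → score 3.
Yuki: beats Rahul; loses to Hassan and Theo → score 1.
Theo: beats Yuki and Rahul; loses to Hassan → score 2.
Rahul: loses to Hassan, Yuki, and Theo → score 0.
Hassan has the best pairwise record.

Hassan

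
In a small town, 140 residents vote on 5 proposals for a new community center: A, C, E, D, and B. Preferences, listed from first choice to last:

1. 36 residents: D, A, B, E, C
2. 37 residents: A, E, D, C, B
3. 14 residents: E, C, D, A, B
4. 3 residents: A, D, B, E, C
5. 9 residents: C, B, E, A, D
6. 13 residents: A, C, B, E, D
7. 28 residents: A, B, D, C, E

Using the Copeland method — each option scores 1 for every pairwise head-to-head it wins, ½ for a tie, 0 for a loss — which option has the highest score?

A

A: beats C, E, D, and B → score 4.
C: beats B; loses to A, E, and D → score 1.
E: beats C and D; loses to A and B → score 2.
D: beats C and B; loses to A and E → score 2.
B: beats E; loses to A, C, and D → score 1.
A has the best pairwise record.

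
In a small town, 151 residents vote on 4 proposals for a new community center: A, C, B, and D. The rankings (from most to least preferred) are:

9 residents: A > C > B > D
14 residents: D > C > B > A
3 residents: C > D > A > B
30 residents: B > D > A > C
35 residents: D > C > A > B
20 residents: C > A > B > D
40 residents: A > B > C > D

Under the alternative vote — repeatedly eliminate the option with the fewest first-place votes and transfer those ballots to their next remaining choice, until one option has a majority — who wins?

Round 1: A 49, C 23, B 30, D 49. Eliminate C.
Round 2: A 69, B 30, D 52. Eliminate B.
Round 3: A 69, D 82. D has a majority.

D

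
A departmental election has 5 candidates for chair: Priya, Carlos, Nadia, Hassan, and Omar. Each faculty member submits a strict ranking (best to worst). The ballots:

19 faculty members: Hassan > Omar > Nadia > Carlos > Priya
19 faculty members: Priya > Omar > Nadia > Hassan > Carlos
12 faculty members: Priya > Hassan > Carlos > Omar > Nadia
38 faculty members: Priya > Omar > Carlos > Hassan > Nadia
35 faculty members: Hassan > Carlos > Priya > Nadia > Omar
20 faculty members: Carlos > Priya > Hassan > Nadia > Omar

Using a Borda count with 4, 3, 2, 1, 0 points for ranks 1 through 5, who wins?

Priya: 19·0 + 19·4 + 12·4 + 38·4 + 35·2 + 20·3 = 406
Carlos: 19·1 + 19·0 + 12·2 + 38·2 + 35·3 + 20·4 = 304
Nadia: 19·2 + 19·2 + 12·0 + 38·0 + 35·1 + 20·1 = 131
Hassan: 19·4 + 19·1 + 12·3 + 38·1 + 35·4 + 20·2 = 349
Omar: 19·3 + 19·3 + 12·1 + 38·3 + 35·0 + 20·0 = 240
Priya has the highest Borda score (406).

Priya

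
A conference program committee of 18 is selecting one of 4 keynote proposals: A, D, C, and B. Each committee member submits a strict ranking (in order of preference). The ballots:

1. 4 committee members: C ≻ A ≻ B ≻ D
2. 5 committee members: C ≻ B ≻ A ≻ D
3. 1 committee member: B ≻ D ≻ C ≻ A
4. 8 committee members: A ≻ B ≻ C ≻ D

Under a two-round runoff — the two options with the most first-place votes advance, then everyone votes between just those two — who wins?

C

Round 1 first-place votes: A 8, D 0, C 9, B 1.
C and A advance.
Runoff: C is preferred to A by 10 voters; A by 8.
C wins the runoff.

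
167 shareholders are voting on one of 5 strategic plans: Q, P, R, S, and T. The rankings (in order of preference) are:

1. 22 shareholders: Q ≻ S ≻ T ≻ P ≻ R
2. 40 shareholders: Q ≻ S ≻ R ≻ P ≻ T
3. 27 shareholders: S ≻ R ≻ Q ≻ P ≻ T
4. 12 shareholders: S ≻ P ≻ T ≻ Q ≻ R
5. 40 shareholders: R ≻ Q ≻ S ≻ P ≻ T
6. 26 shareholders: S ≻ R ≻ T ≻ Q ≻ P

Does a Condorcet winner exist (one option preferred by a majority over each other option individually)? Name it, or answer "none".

Checking pairwise contests:
R beats Q 93–74.
Q beats P 155–12.
S beats R 127–40.
Q beats S 102–65.
Q beats T 129–38.
Every option loses at least one head-to-head, so there is no Condorcet winner.

none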